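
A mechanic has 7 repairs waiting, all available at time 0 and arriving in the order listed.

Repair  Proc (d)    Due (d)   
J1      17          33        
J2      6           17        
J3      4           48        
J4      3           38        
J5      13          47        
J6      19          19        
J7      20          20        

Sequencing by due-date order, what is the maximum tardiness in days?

34

EDD (increasing due date): J2 J6 J7 J1 J4 J5 J3.
J2: 0→6, due 17, tardiness 0
J6: 6→25, due 19, tardiness 6
J7: 25→45, due 20, tardiness 25
J1: 45→62, due 33, tardiness 29
J4: 62→65, due 38, tardiness 27
J5: 65→78, due 47, tardiness 31
J3: 78→82, due 48, tardiness 34
Maximum = 34.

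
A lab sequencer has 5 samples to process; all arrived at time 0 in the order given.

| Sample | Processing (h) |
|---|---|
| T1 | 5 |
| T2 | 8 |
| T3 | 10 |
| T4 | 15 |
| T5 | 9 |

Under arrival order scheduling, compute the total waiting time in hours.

FIFO (arrival order): T1 T2 T3 T4 T5.
T1: waits 0, runs 0→5
T2: waits 5, runs 5→13
T3: waits 13, runs 13→23
T4: waits 23, runs 23→38
T5: waits 38, runs 38→47
Sum = 0+5+13+23+38 = 79.

79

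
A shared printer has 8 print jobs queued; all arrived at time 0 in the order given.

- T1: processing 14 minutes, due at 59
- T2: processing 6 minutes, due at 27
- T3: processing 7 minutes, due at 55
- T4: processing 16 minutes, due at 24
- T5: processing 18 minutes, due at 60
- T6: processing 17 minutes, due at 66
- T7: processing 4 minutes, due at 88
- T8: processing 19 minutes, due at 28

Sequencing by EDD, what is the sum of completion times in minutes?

467

EDD (increasing due date): T4 T2 T8 T3 T1 T5 T6 T7.
T4: 0→16
T2: 16→22
T8: 22→41
T3: 41→48
T1: 48→62
T5: 62→80
T6: 80→97
T7: 97→101
Sum = 16+22+41+48+62+80+97+101 = 467.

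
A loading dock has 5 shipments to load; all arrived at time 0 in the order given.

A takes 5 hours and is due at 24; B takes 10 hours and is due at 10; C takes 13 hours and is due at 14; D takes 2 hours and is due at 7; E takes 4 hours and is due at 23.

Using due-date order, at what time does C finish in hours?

EDD (increasing due date): D B C E A.
D: 0→2
B: 2→12
C: 12→25

25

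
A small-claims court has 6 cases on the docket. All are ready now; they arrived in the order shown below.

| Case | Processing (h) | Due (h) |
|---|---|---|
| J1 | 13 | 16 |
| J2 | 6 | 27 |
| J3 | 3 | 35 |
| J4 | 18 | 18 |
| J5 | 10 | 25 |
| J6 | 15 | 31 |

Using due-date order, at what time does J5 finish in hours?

41

EDD (increasing due date): J1 J4 J5 J2 J6 J3.
J1: 0→13
J4: 13→31
J5: 31→41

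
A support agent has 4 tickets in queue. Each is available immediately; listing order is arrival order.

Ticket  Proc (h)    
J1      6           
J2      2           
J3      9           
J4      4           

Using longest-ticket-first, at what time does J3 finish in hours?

9

LPT (decreasing processing time): J3 J1 J4 J2.
J3: 0→9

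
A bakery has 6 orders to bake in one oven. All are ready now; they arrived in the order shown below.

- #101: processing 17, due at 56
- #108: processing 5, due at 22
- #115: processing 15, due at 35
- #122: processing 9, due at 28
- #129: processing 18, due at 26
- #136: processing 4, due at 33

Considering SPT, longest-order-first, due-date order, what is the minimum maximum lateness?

16

SPT (increasing processing time): #136 #108 #122 #115 #101 #129.
#136: 0→4, due 33, lateness -29
#108: 4→9, due 22, lateness -13
#122: 9→18, due 28, lateness -10
#115: 18→33, due 35, lateness -2
#101: 33→50, due 56, lateness -6
#129: 50→68, due 26, lateness 42
Maximum = 42.
LPT (decreasing processing time): #129 #101 #115 #122 #108 #136.
#129: 0→18, due 26, lateness -8
#101: 18→35, due 56, lateness -21
#115: 35→50, due 35, lateness 15
#122: 50→59, due 28, lateness 31
#108: 59→64, due 22, lateness 42
#136: 64→68, due 33, lateness 35
Maximum = 42.
EDD (increasing due date): #108 #129 #122 #136 #115 #101.
#108: 0→5, due 22, lateness -17
#129: 5→23, due 26, lateness -3
#122: 23→32, due 28, lateness 4
#136: 32→36, due 33, lateness 3
#115: 36→51, due 35, lateness 16
#101: 51→68, due 56, lateness 12
Maximum = 16.
SPT 42, LPT 42, EDD 16 → minimum 16.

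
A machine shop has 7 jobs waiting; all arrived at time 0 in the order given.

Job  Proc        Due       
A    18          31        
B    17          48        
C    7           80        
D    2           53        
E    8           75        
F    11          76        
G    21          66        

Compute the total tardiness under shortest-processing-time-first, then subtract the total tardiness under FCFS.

32

SPT (increasing processing time): D C E F B A G.
D: 0→2, due 53, tardiness 0
C: 2→9, due 80, tardiness 0
E: 9→17, due 75, tardiness 0
F: 17→28, due 76, tardiness 0
B: 28→45, due 48, tardiness 0
A: 45→63, due 31, tardiness 32
G: 63→84, due 66, tardiness 18
Sum = 0+0+0+0+0+32+18 = 50.
FIFO (arrival order): A B C D E F G.
A: 0→18, due 31, tardiness 0
B: 18→35, due 48, tardiness 0
C: 35→42, due 80, tardiness 0
D: 42→44, due 53, tardiness 0
E: 44→52, due 75, tardiness 0
F: 52→63, due 76, tardiness 0
G: 63→84, due 66, tardiness 18
Sum = 0+0+0+0+0+0+18 = 18.
Difference = 50 − 18 = 32.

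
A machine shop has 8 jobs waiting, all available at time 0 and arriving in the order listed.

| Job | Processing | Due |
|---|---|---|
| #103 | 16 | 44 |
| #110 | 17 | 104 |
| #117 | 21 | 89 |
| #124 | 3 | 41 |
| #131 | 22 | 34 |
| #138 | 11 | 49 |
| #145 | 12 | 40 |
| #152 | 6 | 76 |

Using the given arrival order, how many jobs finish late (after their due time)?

FIFO (arrival order): #103 #110 #117 #124 #131 #138 #145 #152.
#103: 0→16, due 44, tardiness 0
#110: 16→33, due 104, tardiness 0
#117: 33→54, due 89, tardiness 0
#124: 54→57, due 41, tardiness 16
#131: 57→79, due 34, tardiness 45
#138: 79→90, due 49, tardiness 41
#145: 90→102, due 40, tardiness 62
#152: 102→108, due 76, tardiness 32
Late jobs: 5.

5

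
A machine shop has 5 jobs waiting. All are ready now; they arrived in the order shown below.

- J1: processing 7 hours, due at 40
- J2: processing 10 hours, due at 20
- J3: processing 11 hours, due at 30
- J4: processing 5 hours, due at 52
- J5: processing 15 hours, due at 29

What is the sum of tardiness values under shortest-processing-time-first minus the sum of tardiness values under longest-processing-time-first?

5

SPT (increasing processing time): J4 J1 J2 J3 J5.
J4: 0→5, due 52, tardiness 0
J1: 5→12, due 40, tardiness 0
J2: 12→22, due 20, tardiness 2
J3: 22→33, due 30, tardiness 3
J5: 33→48, due 29, tardiness 19
Sum = 0+0+2+3+19 = 24.
LPT (decreasing processing time): J5 J3 J2 J1 J4.
J5: 0→15, due 29, tardiness 0
J3: 15→26, due 30, tardiness 0
J2: 26→36, due 20, tardiness 16
J1: 36→43, due 40, tardiness 3
J4: 43→48, due 52, tardiness 0
Sum = 0+0+16+3+0 = 19.
Difference = 24 − 19 = 5.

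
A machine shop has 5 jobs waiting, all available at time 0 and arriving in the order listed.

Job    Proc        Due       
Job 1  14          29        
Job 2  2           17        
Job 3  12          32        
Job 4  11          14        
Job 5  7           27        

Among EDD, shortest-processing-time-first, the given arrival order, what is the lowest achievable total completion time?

EDD (increasing due date): Job 4 Job 2 Job 5 Job 1 Job 3.
Job 4: 0→11
Job 2: 11→13
Job 5: 13→20
Job 1: 20→34
Job 3: 34→46
Sum = 11+13+20+34+46 = 124.
SPT (increasing processing time): Job 2 Job 5 Job 4 Job 3 Job 1.
Job 2: 0→2
Job 5: 2→9
Job 4: 9→20
Job 3: 20→32
Job 1: 32→46
Sum = 2+9+20+32+46 = 109.
FIFO (arrival order): Job 1 Job 2 Job 3 Job 4 Job 5.
Job 1: 0→14
Job 2: 14→16
Job 3: 16→28
Job 4: 28→39
Job 5: 39→46
Sum = 14+16+28+39+46 = 143.
EDD 124, SPT 109, FIFO 143 → minimum 109.

109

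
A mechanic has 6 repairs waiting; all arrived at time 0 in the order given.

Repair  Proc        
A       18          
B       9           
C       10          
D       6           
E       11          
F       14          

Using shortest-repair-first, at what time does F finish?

SPT (increasing processing time): D B C E F A.
D: 0→6
B: 6→15
C: 15→25
E: 25→36
F: 36→50

50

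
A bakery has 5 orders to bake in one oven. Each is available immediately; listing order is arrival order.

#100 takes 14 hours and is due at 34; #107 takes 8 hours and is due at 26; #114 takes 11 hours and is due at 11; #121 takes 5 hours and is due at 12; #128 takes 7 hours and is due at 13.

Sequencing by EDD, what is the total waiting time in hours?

EDD (increasing due date): #114 #121 #128 #107 #100.
#114: waits 0, runs 0→11
#121: waits 11, runs 11→16
#128: waits 16, runs 16→23
#107: waits 23, runs 23→31
#100: waits 31, runs 31→45
Sum = 0+11+16+23+31 = 81.

81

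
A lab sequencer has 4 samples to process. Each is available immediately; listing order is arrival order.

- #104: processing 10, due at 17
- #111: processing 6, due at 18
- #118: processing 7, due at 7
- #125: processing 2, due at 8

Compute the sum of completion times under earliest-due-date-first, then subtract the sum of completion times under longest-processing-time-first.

-15

EDD (increasing due date): #118 #125 #104 #111.
#118: 0→7
#125: 7→9
#104: 9→19
#111: 19→25
Sum = 7+9+19+25 = 60.
LPT (decreasing processing time): #104 #118 #111 #125.
#104: 0→10
#118: 10→17
#111: 17→23
#125: 23→25
Sum = 10+17+23+25 = 75.
Difference = 60 − 75 = -15.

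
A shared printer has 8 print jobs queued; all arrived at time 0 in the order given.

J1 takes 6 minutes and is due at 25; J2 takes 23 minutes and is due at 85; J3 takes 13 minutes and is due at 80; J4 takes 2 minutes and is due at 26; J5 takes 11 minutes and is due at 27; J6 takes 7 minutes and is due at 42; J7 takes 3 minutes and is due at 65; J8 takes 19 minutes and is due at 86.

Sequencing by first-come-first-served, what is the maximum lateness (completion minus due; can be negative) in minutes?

28

FIFO (arrival order): J1 J2 J3 J4 J5 J6 J7 J8.
J1: 0→6, due 25, lateness -19
J2: 6→29, due 85, lateness -56
J3: 29→42, due 80, lateness -38
J4: 42→44, due 26, lateness 18
J5: 44→55, due 27, lateness 28
J6: 55→62, due 42, lateness 20
J7: 62→65, due 65, lateness 0
J8: 65→84, due 86, lateness -2
Maximum = 28.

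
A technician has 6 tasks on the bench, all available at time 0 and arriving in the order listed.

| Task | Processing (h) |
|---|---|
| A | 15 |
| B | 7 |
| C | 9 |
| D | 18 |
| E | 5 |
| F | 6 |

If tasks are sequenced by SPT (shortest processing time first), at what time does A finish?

42

SPT (increasing processing time): E F B C A D.
E: 0→5
F: 5→11
B: 11→18
C: 18→27
A: 27→42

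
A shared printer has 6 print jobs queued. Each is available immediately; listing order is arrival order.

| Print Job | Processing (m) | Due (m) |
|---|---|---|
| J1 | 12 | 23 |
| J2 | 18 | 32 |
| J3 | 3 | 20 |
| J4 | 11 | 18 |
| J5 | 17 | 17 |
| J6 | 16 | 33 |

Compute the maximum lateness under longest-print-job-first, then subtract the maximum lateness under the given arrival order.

13

LPT (decreasing processing time): J2 J5 J6 J1 J4 J3.
J2: 0→18, due 32, lateness -14
J5: 18→35, due 17, lateness 18
J6: 35→51, due 33, lateness 18
J1: 51→63, due 23, lateness 40
J4: 63→74, due 18, lateness 56
J3: 74→77, due 20, lateness 57
Maximum = 57.
FIFO (arrival order): J1 J2 J3 J4 J5 J6.
J1: 0→12, due 23, lateness -11
J2: 12→30, due 32, lateness -2
J3: 30→33, due 20, lateness 13
J4: 33→44, due 18, lateness 26
J5: 44→61, due 17, lateness 44
J6: 61→77, due 33, lateness 44
Maximum = 44.
Difference = 57 − 44 = 13.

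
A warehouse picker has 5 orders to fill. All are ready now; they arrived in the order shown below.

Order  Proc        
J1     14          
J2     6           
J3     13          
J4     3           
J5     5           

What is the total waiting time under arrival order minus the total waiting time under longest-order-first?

FIFO (arrival order): J1 J2 J3 J4 J5.
J1: waits 0, runs 0→14
J2: waits 14, runs 14→20
J3: waits 20, runs 20→33
J4: waits 33, runs 33→36
J5: waits 36, runs 36→41
Sum = 0+14+20+33+36 = 103.
LPT (decreasing processing time): J1 J3 J2 J5 J4.
J1: waits 0, runs 0→14
J3: waits 14, runs 14→27
J2: waits 27, runs 27→33
J5: waits 33, runs 33→38
J4: waits 38, runs 38→41
Sum = 0+14+27+33+38 = 112.
Difference = 103 − 112 = -9.

-9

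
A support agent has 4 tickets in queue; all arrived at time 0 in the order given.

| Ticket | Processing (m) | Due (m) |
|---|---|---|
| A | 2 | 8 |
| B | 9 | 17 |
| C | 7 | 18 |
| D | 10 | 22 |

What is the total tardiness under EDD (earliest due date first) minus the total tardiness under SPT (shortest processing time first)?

-1

EDD (increasing due date): A B C D.
A: 0→2, due 8, tardiness 0
B: 2→11, due 17, tardiness 0
C: 11→18, due 18, tardiness 0
D: 18→28, due 22, tardiness 6
Sum = 0+0+0+6 = 6.
SPT (increasing processing time): A C B D.
A: 0→2, due 8, tardiness 0
C: 2→9, due 18, tardiness 0
B: 9→18, due 17, tardiness 1
D: 18→28, due 22, tardiness 6
Sum = 0+0+1+6 = 7.
Difference = 6 − 7 = -1.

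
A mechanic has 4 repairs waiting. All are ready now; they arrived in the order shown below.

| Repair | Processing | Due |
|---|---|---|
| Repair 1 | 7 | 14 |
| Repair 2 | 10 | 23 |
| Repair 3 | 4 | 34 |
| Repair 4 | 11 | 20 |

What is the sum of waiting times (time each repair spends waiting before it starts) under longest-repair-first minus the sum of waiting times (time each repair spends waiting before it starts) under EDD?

LPT (decreasing processing time): Repair 4 Repair 2 Repair 1 Repair 3.
Repair 4: waits 0, runs 0→11
Repair 2: waits 11, runs 11→21
Repair 1: waits 21, runs 21→28
Repair 3: waits 28, runs 28→32
Sum = 0+11+21+28 = 60.
EDD (increasing due date): Repair 1 Repair 4 Repair 2 Repair 3.
Repair 1: waits 0, runs 0→7
Repair 4: waits 7, runs 7→18
Repair 2: waits 18, runs 18→28
Repair 3: waits 28, runs 28→32
Sum = 0+7+18+28 = 53.
Difference = 60 − 53 = 7.

7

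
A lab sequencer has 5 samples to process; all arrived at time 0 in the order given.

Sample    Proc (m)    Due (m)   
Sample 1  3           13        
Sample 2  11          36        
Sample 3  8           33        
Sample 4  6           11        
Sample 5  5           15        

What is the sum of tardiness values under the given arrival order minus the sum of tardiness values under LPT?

-14

FIFO (arrival order): Sample 1 Sample 2 Sample 3 Sample 4 Sample 5.
Sample 1: 0→3, due 13, tardiness 0
Sample 2: 3→14, due 36, tardiness 0
Sample 3: 14→22, due 33, tardiness 0
Sample 4: 22→28, due 11, tardiness 17
Sample 5: 28→33, due 15, tardiness 18
Sum = 0+0+0+17+18 = 35.
LPT (decreasing processing time): Sample 2 Sample 3 Sample 4 Sample 5 Sample 1.
Sample 2: 0→11, due 36, tardiness 0
Sample 3: 11→19, due 33, tardiness 0
Sample 4: 19→25, due 11, tardiness 14
Sample 5: 25→30, due 15, tardiness 15
Sample 1: 30→33, due 13, tardiness 20
Sum = 0+0+14+15+20 = 49.
Difference = 35 − 49 = -14.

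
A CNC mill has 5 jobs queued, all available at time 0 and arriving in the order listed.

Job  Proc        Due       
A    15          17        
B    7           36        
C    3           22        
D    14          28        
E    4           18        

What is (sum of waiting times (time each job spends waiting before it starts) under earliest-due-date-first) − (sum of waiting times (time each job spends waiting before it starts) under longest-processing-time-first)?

EDD (increasing due date): A E C D B.
A: waits 0, runs 0→15
E: waits 15, runs 15→19
C: waits 19, runs 19→22
D: waits 22, runs 22→36
B: waits 36, runs 36→43
Sum = 0+15+19+22+36 = 92.
LPT (decreasing processing time): A D B E C.
A: waits 0, runs 0→15
D: waits 15, runs 15→29
B: waits 29, runs 29→36
E: waits 36, runs 36→40
C: waits 40, runs 40→43
Sum = 0+15+29+36+40 = 120.
Difference = 92 − 120 = -28.

-28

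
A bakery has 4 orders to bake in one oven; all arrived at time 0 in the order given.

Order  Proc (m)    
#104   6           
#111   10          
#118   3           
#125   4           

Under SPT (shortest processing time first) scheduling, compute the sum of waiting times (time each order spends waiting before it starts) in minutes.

SPT (increasing processing time): #118 #125 #104 #111.
#118: waits 0, runs 0→3
#125: waits 3, runs 3→7
#104: waits 7, runs 7→13
#111: waits 13, runs 13→23
Sum = 0+3+7+13 = 23.

23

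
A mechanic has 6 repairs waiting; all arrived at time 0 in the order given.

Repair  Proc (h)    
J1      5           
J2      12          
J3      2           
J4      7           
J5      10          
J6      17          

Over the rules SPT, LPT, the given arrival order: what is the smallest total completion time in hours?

136

SPT (increasing processing time): J3 J1 J4 J5 J2 J6.
J3: 0→2
J1: 2→7
J4: 7→14
J5: 14→24
J2: 24→36
J6: 36→53
Sum = 2+7+14+24+36+53 = 136.
LPT (decreasing processing time): J6 J2 J5 J4 J1 J3.
J6: 0→17
J2: 17→29
J5: 29→39
J4: 39→46
J1: 46→51
J3: 51→53
Sum = 17+29+39+46+51+53 = 235.
FIFO (arrival order): J1 J2 J3 J4 J5 J6.
J1: 0→5
J2: 5→17
J3: 17→19
J4: 19→26
J5: 26→36
J6: 36→53
Sum = 5+17+19+26+36+53 = 156.
SPT 136, LPT 235, FIFO 156 → minimum 136.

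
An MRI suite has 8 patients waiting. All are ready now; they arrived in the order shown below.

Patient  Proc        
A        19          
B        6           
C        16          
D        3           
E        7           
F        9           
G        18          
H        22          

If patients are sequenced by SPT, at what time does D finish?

SPT (increasing processing time): D B E F C G A H.
D: 0→3

3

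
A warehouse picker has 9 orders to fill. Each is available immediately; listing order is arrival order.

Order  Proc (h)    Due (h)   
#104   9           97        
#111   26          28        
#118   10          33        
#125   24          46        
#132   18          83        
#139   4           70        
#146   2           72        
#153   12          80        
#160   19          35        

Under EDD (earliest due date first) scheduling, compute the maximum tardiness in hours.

33

EDD (increasing due date): #111 #118 #160 #125 #139 #146 #153 #132 #104.
#111: 0→26, due 28, tardiness 0
#118: 26→36, due 33, tardiness 3
#160: 36→55, due 35, tardiness 20
#125: 55→79, due 46, tardiness 33
#139: 79→83, due 70, tardiness 13
#146: 83→85, due 72, tardiness 13
#153: 85→97, due 80, tardiness 17
#132: 97→115, due 83, tardiness 32
#104: 115→124, due 97, tardiness 27
Maximum = 33.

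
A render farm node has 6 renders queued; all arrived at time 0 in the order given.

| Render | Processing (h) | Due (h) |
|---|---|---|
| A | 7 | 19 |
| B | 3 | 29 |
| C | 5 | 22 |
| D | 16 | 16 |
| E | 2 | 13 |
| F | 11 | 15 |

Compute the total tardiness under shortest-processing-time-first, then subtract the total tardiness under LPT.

SPT (increasing processing time): E B C A F D.
E: 0→2, due 13, tardiness 0
B: 2→5, due 29, tardiness 0
C: 5→10, due 22, tardiness 0
A: 10→17, due 19, tardiness 0
F: 17→28, due 15, tardiness 13
D: 28→44, due 16, tardiness 28
Sum = 0+0+0+0+13+28 = 41.
LPT (decreasing processing time): D F A C B E.
D: 0→16, due 16, tardiness 0
F: 16→27, due 15, tardiness 12
A: 27→34, due 19, tardiness 15
C: 34→39, due 22, tardiness 17
B: 39→42, due 29, tardiness 13
E: 42→44, due 13, tardiness 31
Sum = 0+12+15+17+13+31 = 88.
Difference = 41 − 88 = -47.

-47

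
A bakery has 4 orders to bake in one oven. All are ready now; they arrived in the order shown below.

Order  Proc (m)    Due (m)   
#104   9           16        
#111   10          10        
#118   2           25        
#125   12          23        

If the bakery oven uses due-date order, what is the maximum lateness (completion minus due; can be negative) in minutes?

8

EDD (increasing due date): #111 #104 #125 #118.
#111: 0→10, due 10, lateness 0
#104: 10→19, due 16, lateness 3
#125: 19→31, due 23, lateness 8
#118: 31→33, due 25, lateness 8
Maximum = 8.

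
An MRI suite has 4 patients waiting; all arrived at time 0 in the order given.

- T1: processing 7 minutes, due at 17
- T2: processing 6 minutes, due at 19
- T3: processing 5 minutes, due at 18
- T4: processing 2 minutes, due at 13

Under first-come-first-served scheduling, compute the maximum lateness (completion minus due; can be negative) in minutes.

FIFO (arrival order): T1 T2 T3 T4.
T1: 0→7, due 17, lateness -10
T2: 7→13, due 19, lateness -6
T3: 13→18, due 18, lateness 0
T4: 18→20, due 13, lateness 7
Maximum = 7.

7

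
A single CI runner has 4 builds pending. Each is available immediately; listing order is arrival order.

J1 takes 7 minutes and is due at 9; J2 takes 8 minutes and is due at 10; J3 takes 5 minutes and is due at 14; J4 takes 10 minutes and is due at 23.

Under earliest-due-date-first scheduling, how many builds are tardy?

EDD (increasing due date): J1 J2 J3 J4.
J1: 0→7, due 9, tardiness 0
J2: 7→15, due 10, tardiness 5
J3: 15→20, due 14, tardiness 6
J4: 20→30, due 23, tardiness 7
Late builds: 3.

3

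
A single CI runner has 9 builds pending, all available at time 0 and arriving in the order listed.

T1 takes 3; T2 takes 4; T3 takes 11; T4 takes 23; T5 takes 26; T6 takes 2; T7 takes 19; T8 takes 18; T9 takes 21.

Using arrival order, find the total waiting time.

399

FIFO (arrival order): T1 T2 T3 T4 T5 T6 T7 T8 T9.
T1: waits 0, runs 0→3
T2: waits 3, runs 3→7
T3: waits 7, runs 7→18
T4: waits 18, runs 18→41
T5: waits 41, runs 41→67
T6: waits 67, runs 67→69
T7: waits 69, runs 69→88
T8: waits 88, runs 88→106
T9: waits 106, runs 106→127
Sum = 0+3+7+18+41+67+69+88+106 = 399.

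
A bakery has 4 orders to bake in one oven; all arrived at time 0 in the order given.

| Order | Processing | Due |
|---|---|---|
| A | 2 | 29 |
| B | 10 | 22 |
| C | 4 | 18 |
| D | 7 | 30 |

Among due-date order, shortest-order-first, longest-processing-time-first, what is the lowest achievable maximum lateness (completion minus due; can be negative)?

-7

EDD (increasing due date): C B A D.
C: 0→4, due 18, lateness -14
B: 4→14, due 22, lateness -8
A: 14→16, due 29, lateness -13
D: 16→23, due 30, lateness -7
Maximum = -7.
SPT (increasing processing time): A C D B.
A: 0→2, due 29, lateness -27
C: 2→6, due 18, lateness -12
D: 6→13, due 30, lateness -17
B: 13→23, due 22, lateness 1
Maximum = 1.
LPT (decreasing processing time): B D C A.
B: 0→10, due 22, lateness -12
D: 10→17, due 30, lateness -13
C: 17→21, due 18, lateness 3
A: 21→23, due 29, lateness -6
Maximum = 3.
EDD -7, SPT 1, LPT 3 → minimum -7.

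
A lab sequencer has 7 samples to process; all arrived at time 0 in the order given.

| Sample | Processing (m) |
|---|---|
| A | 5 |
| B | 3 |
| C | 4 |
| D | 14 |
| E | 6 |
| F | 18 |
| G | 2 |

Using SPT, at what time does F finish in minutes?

52

SPT (increasing processing time): G B C A E D F.
G: 0→2
B: 2→5
C: 5→9
A: 9→14
E: 14→20
D: 20→34
F: 34→52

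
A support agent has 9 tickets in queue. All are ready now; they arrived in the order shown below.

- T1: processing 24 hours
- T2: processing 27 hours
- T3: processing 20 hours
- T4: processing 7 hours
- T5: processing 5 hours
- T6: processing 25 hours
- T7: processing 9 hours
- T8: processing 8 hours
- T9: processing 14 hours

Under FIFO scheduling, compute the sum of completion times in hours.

FIFO (arrival order): T1 T2 T3 T4 T5 T6 T7 T8 T9.
T1: 0→24
T2: 24→51
T3: 51→71
T4: 71→78
T5: 78→83
T6: 83→108
T7: 108→117
T8: 117→125
T9: 125→139
Sum = 24+51+71+78+83+108+117+125+139 = 796.

796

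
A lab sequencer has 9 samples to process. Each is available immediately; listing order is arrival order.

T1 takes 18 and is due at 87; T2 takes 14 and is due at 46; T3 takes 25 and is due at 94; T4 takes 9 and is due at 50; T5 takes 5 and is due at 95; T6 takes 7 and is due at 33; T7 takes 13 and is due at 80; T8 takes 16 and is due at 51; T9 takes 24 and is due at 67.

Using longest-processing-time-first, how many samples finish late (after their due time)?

LPT (decreasing processing time): T3 T9 T1 T8 T2 T7 T4 T6 T5.
T3: 0→25, due 94, tardiness 0
T9: 25→49, due 67, tardiness 0
T1: 49→67, due 87, tardiness 0
T8: 67→83, due 51, tardiness 32
T2: 83→97, due 46, tardiness 51
T7: 97→110, due 80, tardiness 30
T4: 110→119, due 50, tardiness 69
T6: 119→126, due 33, tardiness 93
T5: 126→131, due 95, tardiness 36
Late samples: 6.

6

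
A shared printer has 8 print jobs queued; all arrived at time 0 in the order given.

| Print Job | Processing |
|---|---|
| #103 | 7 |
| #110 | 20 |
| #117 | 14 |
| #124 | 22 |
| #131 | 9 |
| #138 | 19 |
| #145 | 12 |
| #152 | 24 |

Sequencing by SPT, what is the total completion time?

465

SPT (increasing processing time): #103 #131 #145 #117 #138 #110 #124 #152.
#103: 0→7
#131: 7→16
#145: 16→28
#117: 28→42
#138: 42→61
#110: 61→81
#124: 81→103
#152: 103→127
Sum = 7+16+28+42+61+81+103+127 = 465.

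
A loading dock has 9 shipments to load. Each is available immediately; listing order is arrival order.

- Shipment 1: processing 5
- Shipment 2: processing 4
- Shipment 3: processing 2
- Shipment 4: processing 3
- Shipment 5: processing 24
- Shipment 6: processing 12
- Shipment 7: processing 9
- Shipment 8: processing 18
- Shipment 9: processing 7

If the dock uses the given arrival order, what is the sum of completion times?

FIFO (arrival order): Shipment 1 Shipment 2 Shipment 3 Shipment 4 Shipment 5 Shipment 6 Shipment 7 Shipment 8 Shipment 9.
Shipment 1: 0→5
Shipment 2: 5→9
Shipment 3: 9→11
Shipment 4: 11→14
Shipment 5: 14→38
Shipment 6: 38→50
Shipment 7: 50→59
Shipment 8: 59→77
Shipment 9: 77→84
Sum = 5+9+11+14+38+50+59+77+84 = 347.

347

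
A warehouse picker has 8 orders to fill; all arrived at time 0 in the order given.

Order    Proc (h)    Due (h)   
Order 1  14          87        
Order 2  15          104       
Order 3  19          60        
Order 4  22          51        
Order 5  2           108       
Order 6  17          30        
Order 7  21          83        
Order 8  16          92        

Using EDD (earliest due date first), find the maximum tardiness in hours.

EDD (increasing due date): Order 6 Order 4 Order 3 Order 7 Order 1 Order 8 Order 2 Order 5.
Order 6: 0→17, due 30, tardiness 0
Order 4: 17→39, due 51, tardiness 0
Order 3: 39→58, due 60, tardiness 0
Order 7: 58→79, due 83, tardiness 0
Order 1: 79→93, due 87, tardiness 6
Order 8: 93→109, due 92, tardiness 17
Order 2: 109→124, due 104, tardiness 20
Order 5: 124→126, due 108, tardiness 18
Maximum = 20.

20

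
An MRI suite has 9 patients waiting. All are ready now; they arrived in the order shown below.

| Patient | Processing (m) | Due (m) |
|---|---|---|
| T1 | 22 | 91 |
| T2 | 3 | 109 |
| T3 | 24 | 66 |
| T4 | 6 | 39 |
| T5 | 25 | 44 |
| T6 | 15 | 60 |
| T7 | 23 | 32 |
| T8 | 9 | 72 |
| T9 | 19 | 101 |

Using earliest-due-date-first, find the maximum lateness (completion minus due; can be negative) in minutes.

42

EDD (increasing due date): T7 T4 T5 T6 T3 T8 T1 T9 T2.
T7: 0→23, due 32, lateness -9
T4: 23→29, due 39, lateness -10
T5: 29→54, due 44, lateness 10
T6: 54→69, due 60, lateness 9
T3: 69→93, due 66, lateness 27
T8: 93→102, due 72, lateness 30
T1: 102→124, due 91, lateness 33
T9: 124→143, due 101, lateness 42
T2: 143→146, due 109, lateness 37
Maximum = 42.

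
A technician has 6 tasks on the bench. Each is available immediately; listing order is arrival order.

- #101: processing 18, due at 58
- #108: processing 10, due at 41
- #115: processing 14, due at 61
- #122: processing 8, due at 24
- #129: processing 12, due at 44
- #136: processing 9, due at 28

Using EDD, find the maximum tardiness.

10

EDD (increasing due date): #122 #136 #108 #129 #101 #115.
#122: 0→8, due 24, tardiness 0
#136: 8→17, due 28, tardiness 0
#108: 17→27, due 41, tardiness 0
#129: 27→39, due 44, tardiness 0
#101: 39→57, due 58, tardiness 0
#115: 57→71, due 61, tardiness 10
Maximum = 10.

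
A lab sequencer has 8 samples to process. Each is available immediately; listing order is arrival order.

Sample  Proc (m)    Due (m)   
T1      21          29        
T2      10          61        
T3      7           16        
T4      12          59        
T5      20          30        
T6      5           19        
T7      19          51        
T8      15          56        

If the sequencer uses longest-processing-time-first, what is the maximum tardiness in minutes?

90

LPT (decreasing processing time): T1 T5 T7 T8 T4 T2 T3 T6.
T1: 0→21, due 29, tardiness 0
T5: 21→41, due 30, tardiness 11
T7: 41→60, due 51, tardiness 9
T8: 60→75, due 56, tardiness 19
T4: 75→87, due 59, tardiness 28
T2: 87→97, due 61, tardiness 36
T3: 97→104, due 16, tardiness 88
T6: 104→109, due 19, tardiness 90
Maximum = 90.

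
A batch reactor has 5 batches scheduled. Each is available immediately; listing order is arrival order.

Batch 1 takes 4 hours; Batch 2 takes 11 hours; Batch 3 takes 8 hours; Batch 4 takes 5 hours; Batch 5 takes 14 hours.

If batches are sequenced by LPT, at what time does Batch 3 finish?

33

LPT (decreasing processing time): Batch 5 Batch 2 Batch 3 Batch 4 Batch 1.
Batch 5: 0→14
Batch 2: 14→25
Batch 3: 25→33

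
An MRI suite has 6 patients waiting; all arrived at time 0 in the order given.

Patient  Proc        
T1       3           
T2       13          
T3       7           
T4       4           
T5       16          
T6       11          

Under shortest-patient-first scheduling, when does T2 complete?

38

SPT (increasing processing time): T1 T4 T3 T6 T2 T5.
T1: 0→3
T4: 3→7
T3: 7→14
T6: 14→25
T2: 25→38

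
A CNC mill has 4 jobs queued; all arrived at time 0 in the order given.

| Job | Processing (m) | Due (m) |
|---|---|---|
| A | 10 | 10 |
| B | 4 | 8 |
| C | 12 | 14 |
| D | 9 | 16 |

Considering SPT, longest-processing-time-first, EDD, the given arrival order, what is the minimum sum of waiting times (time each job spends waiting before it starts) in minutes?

40

SPT (increasing processing time): B D A C.
B: waits 0, runs 0→4
D: waits 4, runs 4→13
A: waits 13, runs 13→23
C: waits 23, runs 23→35
Sum = 0+4+13+23 = 40.
LPT (decreasing processing time): C A D B.
C: waits 0, runs 0→12
A: waits 12, runs 12→22
D: waits 22, runs 22→31
B: waits 31, runs 31→35
Sum = 0+12+22+31 = 65.
EDD (increasing due date): B A C D.
B: waits 0, runs 0→4
A: waits 4, runs 4→14
C: waits 14, runs 14→26
D: waits 26, runs 26→35
Sum = 0+4+14+26 = 44.
FIFO (arrival order): A B C D.
A: waits 0, runs 0→10
B: waits 10, runs 10→14
C: waits 14, runs 14→26
D: waits 26, runs 26→35
Sum = 0+10+14+26 = 50.
SPT 40, LPT 65, EDD 44, FIFO 50 → minimum 40.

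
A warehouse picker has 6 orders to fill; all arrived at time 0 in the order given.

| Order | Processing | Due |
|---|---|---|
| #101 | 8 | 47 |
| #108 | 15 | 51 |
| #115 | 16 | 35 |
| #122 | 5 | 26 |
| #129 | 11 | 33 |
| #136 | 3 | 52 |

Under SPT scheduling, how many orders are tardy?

1

SPT (increasing processing time): #136 #122 #101 #129 #108 #115.
#136: 0→3, due 52, tardiness 0
#122: 3→8, due 26, tardiness 0
#101: 8→16, due 47, tardiness 0
#129: 16→27, due 33, tardiness 0
#108: 27→42, due 51, tardiness 0
#115: 42→58, due 35, tardiness 23
Late orders: 1.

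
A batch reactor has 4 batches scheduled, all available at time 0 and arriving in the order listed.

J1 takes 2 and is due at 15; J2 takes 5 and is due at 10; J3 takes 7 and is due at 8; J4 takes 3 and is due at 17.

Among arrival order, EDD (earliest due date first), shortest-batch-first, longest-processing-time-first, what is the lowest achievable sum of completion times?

FIFO (arrival order): J1 J2 J3 J4.
J1: 0→2
J2: 2→7
J3: 7→14
J4: 14→17
Sum = 2+7+14+17 = 40.
EDD (increasing due date): J3 J2 J1 J4.
J3: 0→7
J2: 7→12
J1: 12→14
J4: 14→17
Sum = 7+12+14+17 = 50.
SPT (increasing processing time): J1 J4 J2 J3.
J1: 0→2
J4: 2→5
J2: 5→10
J3: 10→17
Sum = 2+5+10+17 = 34.
LPT (decreasing processing time): J3 J2 J4 J1.
J3: 0→7
J2: 7→12
J4: 12→15
J1: 15→17
Sum = 7+12+15+17 = 51.
FIFO 40, EDD 50, SPT 34, LPT 51 → minimum 34.

34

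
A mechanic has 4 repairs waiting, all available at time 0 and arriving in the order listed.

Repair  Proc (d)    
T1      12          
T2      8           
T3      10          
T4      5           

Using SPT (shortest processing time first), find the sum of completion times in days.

76

SPT (increasing processing time): T4 T2 T3 T1.
T4: 0→5
T2: 5→13
T3: 13→23
T1: 23→35
Sum = 5+13+23+35 = 76.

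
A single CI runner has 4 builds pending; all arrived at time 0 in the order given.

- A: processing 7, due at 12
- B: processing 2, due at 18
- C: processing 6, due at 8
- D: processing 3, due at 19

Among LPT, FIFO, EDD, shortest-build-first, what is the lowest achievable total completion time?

36

LPT (decreasing processing time): A C D B.
A: 0→7
C: 7→13
D: 13→16
B: 16→18
Sum = 7+13+16+18 = 54.
FIFO (arrival order): A B C D.
A: 0→7
B: 7→9
C: 9→15
D: 15→18
Sum = 7+9+15+18 = 49.
EDD (increasing due date): C A B D.
C: 0→6
A: 6→13
B: 13→15
D: 15→18
Sum = 6+13+15+18 = 52.
SPT (increasing processing time): B D C A.
B: 0→2
D: 2→5
C: 5→11
A: 11→18
Sum = 2+5+11+18 = 36.
LPT 54, FIFO 49, EDD 52, SPT 36 → minimum 36.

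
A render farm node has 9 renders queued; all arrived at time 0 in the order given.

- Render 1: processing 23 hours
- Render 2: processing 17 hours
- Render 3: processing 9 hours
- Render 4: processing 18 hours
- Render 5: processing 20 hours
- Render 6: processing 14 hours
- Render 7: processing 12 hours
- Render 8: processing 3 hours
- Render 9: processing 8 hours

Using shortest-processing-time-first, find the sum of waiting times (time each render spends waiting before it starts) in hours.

357

SPT (increasing processing time): Render 8 Render 9 Render 3 Render 7 Render 6 Render 2 Render 4 Render 5 Render 1.
Render 8: waits 0, runs 0→3
Render 9: waits 3, runs 3→11
Render 3: waits 11, runs 11→20
Render 7: waits 20, runs 20→32
Render 6: waits 32, runs 32→46
Render 2: waits 46, runs 46→63
Render 4: waits 63, runs 63→81
Render 5: waits 81, runs 81→101
Render 1: waits 101, runs 101→124
Sum = 0+3+11+20+32+46+63+81+101 = 357.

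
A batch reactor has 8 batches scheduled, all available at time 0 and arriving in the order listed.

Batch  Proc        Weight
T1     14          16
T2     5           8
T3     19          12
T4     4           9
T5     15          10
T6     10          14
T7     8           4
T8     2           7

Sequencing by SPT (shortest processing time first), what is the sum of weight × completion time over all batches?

SPT (increasing processing time): T8 T4 T2 T7 T6 T1 T5 T3.
T8: finishes 2, weight 7, w·C = 14
T4: finishes 6, weight 9, w·C = 54
T2: finishes 11, weight 8, w·C = 88
T7: finishes 19, weight 4, w·C = 76
T6: finishes 29, weight 14, w·C = 406
T1: finishes 43, weight 16, w·C = 688
T5: finishes 58, weight 10, w·C = 580
T3: finishes 77, weight 12, w·C = 924
Sum = 14+54+88+76+406+688+580+924 = 2830.

2830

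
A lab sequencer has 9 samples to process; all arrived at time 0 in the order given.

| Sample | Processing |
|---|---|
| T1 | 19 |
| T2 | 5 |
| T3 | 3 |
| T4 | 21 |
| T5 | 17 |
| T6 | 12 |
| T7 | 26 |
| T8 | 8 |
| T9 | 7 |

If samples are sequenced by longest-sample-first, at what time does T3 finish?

118

LPT (decreasing processing time): T7 T4 T1 T5 T6 T8 T9 T2 T3.
T7: 0→26
T4: 26→47
T1: 47→66
T5: 66→83
T6: 83→95
T8: 95→103
T9: 103→110
T2: 110→115
T3: 115→118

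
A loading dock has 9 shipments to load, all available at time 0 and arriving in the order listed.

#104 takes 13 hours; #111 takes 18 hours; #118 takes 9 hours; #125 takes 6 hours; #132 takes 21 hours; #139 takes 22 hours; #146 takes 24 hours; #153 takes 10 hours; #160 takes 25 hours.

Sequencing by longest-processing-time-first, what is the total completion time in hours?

LPT (decreasing processing time): #160 #146 #139 #132 #111 #104 #153 #118 #125.
#160: 0→25
#146: 25→49
#139: 49→71
#132: 71→92
#111: 92→110
#104: 110→123
#153: 123→133
#118: 133→142
#125: 142→148
Sum = 25+49+71+92+110+123+133+142+148 = 893.

893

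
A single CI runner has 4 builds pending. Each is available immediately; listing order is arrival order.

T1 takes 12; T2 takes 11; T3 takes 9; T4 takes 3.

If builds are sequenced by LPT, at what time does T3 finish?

LPT (decreasing processing time): T1 T2 T3 T4.
T1: 0→12
T2: 12→23
T3: 23→32

32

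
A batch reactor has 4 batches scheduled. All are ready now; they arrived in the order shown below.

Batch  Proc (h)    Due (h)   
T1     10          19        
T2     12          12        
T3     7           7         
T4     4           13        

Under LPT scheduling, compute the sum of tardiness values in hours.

45

LPT (decreasing processing time): T2 T1 T3 T4.
T2: 0→12, due 12, tardiness 0
T1: 12→22, due 19, tardiness 3
T3: 22→29, due 7, tardiness 22
T4: 29→33, due 13, tardiness 20
Sum = 0+3+22+20 = 45.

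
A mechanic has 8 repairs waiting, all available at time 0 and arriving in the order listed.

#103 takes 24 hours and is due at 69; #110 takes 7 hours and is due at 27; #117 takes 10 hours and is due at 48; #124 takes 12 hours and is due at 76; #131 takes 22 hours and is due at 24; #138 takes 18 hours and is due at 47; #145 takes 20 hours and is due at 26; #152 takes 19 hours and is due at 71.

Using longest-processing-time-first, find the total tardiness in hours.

353

LPT (decreasing processing time): #103 #131 #145 #152 #138 #124 #117 #110.
#103: 0→24, due 69, tardiness 0
#131: 24→46, due 24, tardiness 22
#145: 46→66, due 26, tardiness 40
#152: 66→85, due 71, tardiness 14
#138: 85→103, due 47, tardiness 56
#124: 103→115, due 76, tardiness 39
#117: 115→125, due 48, tardiness 77
#110: 125→132, due 27, tardiness 105
Sum = 0+22+40+14+56+39+77+105 = 353.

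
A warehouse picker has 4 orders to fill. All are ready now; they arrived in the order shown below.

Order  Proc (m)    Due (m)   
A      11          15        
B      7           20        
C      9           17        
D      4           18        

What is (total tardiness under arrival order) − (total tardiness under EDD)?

FIFO (arrival order): A B C D.
A: 0→11, due 15, tardiness 0
B: 11→18, due 20, tardiness 0
C: 18→27, due 17, tardiness 10
D: 27→31, due 18, tardiness 13
Sum = 0+0+10+13 = 23.
EDD (increasing due date): A C D B.
A: 0→11, due 15, tardiness 0
C: 11→20, due 17, tardiness 3
D: 20→24, due 18, tardiness 6
B: 24→31, due 20, tardiness 11
Sum = 0+3+6+11 = 20.
Difference = 23 − 20 = 3.

3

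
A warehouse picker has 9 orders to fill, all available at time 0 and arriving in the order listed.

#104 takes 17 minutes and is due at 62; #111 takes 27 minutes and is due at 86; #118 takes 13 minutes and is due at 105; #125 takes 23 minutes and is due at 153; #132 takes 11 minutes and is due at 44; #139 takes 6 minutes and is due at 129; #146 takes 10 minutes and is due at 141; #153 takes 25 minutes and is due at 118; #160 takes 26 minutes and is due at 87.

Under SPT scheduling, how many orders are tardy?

SPT (increasing processing time): #139 #146 #132 #118 #104 #125 #153 #160 #111.
#139: 0→6, due 129, tardiness 0
#146: 6→16, due 141, tardiness 0
#132: 16→27, due 44, tardiness 0
#118: 27→40, due 105, tardiness 0
#104: 40→57, due 62, tardiness 0
#125: 57→80, due 153, tardiness 0
#153: 80→105, due 118, tardiness 0
#160: 105→131, due 87, tardiness 44
#111: 131→158, due 86, tardiness 72
Late orders: 2.

2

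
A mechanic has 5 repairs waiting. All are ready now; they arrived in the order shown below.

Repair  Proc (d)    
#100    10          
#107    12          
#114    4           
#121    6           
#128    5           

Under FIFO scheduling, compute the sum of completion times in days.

127

FIFO (arrival order): #100 #107 #114 #121 #128.
#100: 0→10
#107: 10→22
#114: 22→26
#121: 26→32
#128: 32→37
Sum = 10+22+26+32+37 = 127.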